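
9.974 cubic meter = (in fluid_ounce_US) 9.974 cubic meter = 9.974 m^3. 1 fluid_ounce_US = 2.957353e-05 m^3, so 9.974 m^3 = 9.974 / 2.957353e-05 = 337261.06 fluid_ounce_US ≈ 3.373e+05 fluid_ounce_US (4 s.f.). Final answer: 3.373e+05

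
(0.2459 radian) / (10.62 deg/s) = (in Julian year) 0.2459 radian = 0.2459 rad. 1 deg/s = 0.017453293 rad/s, so 10.62 deg/s = 10.62 * 0.017453293 = 0.18535397 rad/s. Combine: 0.2459 rad / 0.18535397 rad/s = 1.3266509 s. 1 Julian year = 31557600 s, so 1.3266509 s = 1.3266509 / 31557600 = 4.2039029e-08 Julian year ≈ 4.204e-08 Julian year (4 s.f.). Final answer: 4.204e-08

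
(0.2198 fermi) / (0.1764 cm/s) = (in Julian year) 3.948e-21. Check: 1 fermi = 1e-15 m, so 0.2198 fermi = 0.2198 * 1e-15 = 2.198e-16 m. 1 cm/s = 0.01 m/s, so 0.1764 cm/s = 0.1764 * 0.01 = 0.001764 m/s. Combine: 2.198e-16 m / 0.001764 m/s = 1.2460317e-13 s. 1 Julian year = 31557600 s, so 1.2460317e-13 s = 1.2460317e-13 / 31557600 = 3.9484363e-21 Julian year ≈ 3.948e-21 Julian year (4 s.f.).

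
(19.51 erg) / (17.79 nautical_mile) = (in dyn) 5.922e-06. Check: 1 erg = 1e-07 J, so 19.51 erg = 19.51 * 1e-07 = 1.951e-06 J. 1 nautical_mile = 1852 m, so 17.79 nautical_mile = 17.79 * 1852 = 32947.08 m. Combine: 1.951e-06 J / 32947.08 m = 5.9216173e-11 N. 1 dyn = 1e-05 N, so 5.9216173e-11 N = 5.9216173e-11 / 1e-05 = 5.9216173e-06 dyn ≈ 5.922e-06 dyn (4 s.f.).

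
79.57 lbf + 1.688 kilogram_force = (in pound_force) 1 lbf = 4.4482216 N, so 79.57 lbf = 79.57 * 4.4482216 = 353.94499 N. 1 kilogram_force = 9.80665 N, so 1.688 kilogram_force = 1.688 * 9.80665 = 16.553625 N. Sum: 353.94499 + 16.553625 = 370.49862 N. 1 pound_force = 4.4482216 N, so 370.49862 N = 370.49862 / 4.4482216 = 83.291403 pound_force ≈ 83.29 pound_force (4 s.f.). Final answer: 83.29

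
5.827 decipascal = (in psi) 8.451e-05. Check: 1 decipascal = 0.1 Pa, so 5.827 decipascal = 5.827 * 0.1 = 0.5827 Pa. 1 psi = 6894.7573 Pa, so 0.5827 Pa = 0.5827 / 6894.7573 = 8.451349e-05 psi ≈ 8.451e-05 psi (4 s.f.).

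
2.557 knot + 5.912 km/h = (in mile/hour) 1 knot = 0.51444444 m/s, so 2.557 knot = 2.557 * 0.51444444 = 1.3154344 m/s. 1 km/h = 0.27777778 m/s, so 5.912 km/h = 5.912 * 0.27777778 = 1.6422222 m/s. Sum: 1.3154344 + 1.6422222 = 2.9576567 m/s. 1 mile/hour = 0.44704 m/s, so 2.9576567 m/s = 2.9576567 / 0.44704 = 6.6160895 mile/hour ≈ 6.616 mile/hour (4 s.f.). Final answer: 6.616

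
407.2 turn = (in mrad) 1 turn = 6.2831853 rad, so 407.2 turn = 407.2 * 6.2831853 = 2558.5131 rad. 1 mrad = 0.001 rad, so 2558.5131 rad = 2558.5131 / 0.001 = 2558513.1 mrad ≈ 2.559e+06 mrad (4 s.f.). Final answer: 2.559e+06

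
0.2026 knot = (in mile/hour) 0.2331. Check: 1 knot = 0.51444444 m/s, so 0.2026 knot = 0.2026 * 0.51444444 = 0.10422644 m/s. 1 mile/hour = 0.44704 m/s, so 0.10422644 m/s = 0.10422644 / 0.44704 = 0.23314792 mile/hour ≈ 0.2331 mile/hour (4 s.f.).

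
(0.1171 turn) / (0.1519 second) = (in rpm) 1 turn = 6.2831853 rad, so 0.1171 turn = 0.1171 * 6.2831853 = 0.735761 rad. 0.1519 second = 0.1519 s. Combine: 0.735761 rad / 0.1519 s = 4.8437195 rad/s. 1 rpm = 0.10471976 rad/s, so 4.8437195 rad/s = 4.8437195 / 0.10471976 = 46.254115 rpm ≈ 46.25 rpm (4 s.f.). Final answer: 46.25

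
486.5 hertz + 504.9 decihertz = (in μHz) 5.37e+08. Check: 486.5 hertz = 486.5 Hz. 1 decihertz = 0.1 Hz, so 504.9 decihertz = 504.9 * 0.1 = 50.49 Hz. Sum: 486.5 + 50.49 = 536.99 Hz. 1 μHz = 1e-06 Hz, so 536.99 Hz = 536.99 / 1e-06 = 5.3699e+08 μHz ≈ 5.37e+08 μHz (4 s.f.).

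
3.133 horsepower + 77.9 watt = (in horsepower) 3.237. Check: 1 horsepower = 745.69987 W, so 3.133 horsepower = 3.133 * 745.69987 = 2336.2777 W. 77.9 watt = 77.9 W. Sum: 2336.2777 + 77.9 = 2414.1777 W. 1 horsepower = 745.69987 W, so 2414.1777 W = 2414.1777 / 745.69987 = 3.2374656 horsepower ≈ 3.237 horsepower (4 s.f.).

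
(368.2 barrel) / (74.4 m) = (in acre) 0.0001944. Check: 1 barrel = 0.15898729 m^3, so 368.2 barrel = 368.2 * 0.15898729 = 58.539122 m^3. 74.4 m is already in m. Combine: 58.539122 m^3 / 74.4 m = 0.78681616 m^2. 1 acre = 4046.8564 m^2, so 0.78681616 m^2 = 0.78681616 / 4046.8564 = 0.00019442651 acre ≈ 0.0001944 acre (4 s.f.).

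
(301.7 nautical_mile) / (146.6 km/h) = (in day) 1 nautical_mile = 1852 m, so 301.7 nautical_mile = 301.7 * 1852 = 558748.4 m. 1 km/h = 0.27777778 m/s, so 146.6 km/h = 146.6 * 0.27777778 = 40.722222 m/s. Combine: 558748.4 m / 40.722222 m/s = 13720.97 s. 1 day = 86400 s, so 13720.97 s = 13720.97 / 86400 = 0.15880753 day ≈ 0.1588 day (4 s.f.). Final answer: 0.1588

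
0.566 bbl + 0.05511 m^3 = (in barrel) 1 bbl = 0.15898729 m^3, so 0.566 bbl = 0.566 * 0.15898729 = 0.089986809 m^3. 0.05511 m^3 is already in m^3. Sum: 0.089986809 + 0.05511 = 0.14509681 m^3. 1 barrel = 0.15898729 m^3, so 0.14509681 m^3 = 0.14509681 / 0.15898729 = 0.91263147 barrel ≈ 0.9126 barrel (4 s.f.). Final answer: 0.9126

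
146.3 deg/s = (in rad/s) 2.553. Check: 1 deg/s = 0.017453293 rad/s, so 146.3 deg/s = 146.3 * 0.017453293 = 2.5534167 rad/s. Result: 2.5534167 rad/s ≈ 2.553 rad/s (4 s.f.).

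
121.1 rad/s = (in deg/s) 6939. Check: 1 deg/s = 0.017453293 rad/s, so 121.1 rad/s = 121.1 / 0.017453293 = 6938.5189 deg/s ≈ 6939 deg/s (4 s.f.).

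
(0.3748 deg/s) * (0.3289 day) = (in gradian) 1.183e+04. Check: 1 deg/s = 0.017453293 rad/s, so 0.3748 deg/s = 0.3748 * 0.017453293 = 0.006541494 rad/s. 1 day = 86400 s, so 0.3289 day = 0.3289 * 86400 = 28416.96 s. Combine: 0.006541494 rad/s * 28416.96 s = 185.88937 rad. 1 gradian = 0.015707963 rad, so 185.88937 rad = 185.88937 / 0.015707963 = 11834.085 gradian ≈ 1.183e+04 gradian (4 s.f.).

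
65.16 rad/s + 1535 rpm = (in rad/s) 225.9. Check: 65.16 rad/s is already in rad/s. 1 rpm = 0.10471976 rad/s, so 1535 rpm = 1535 * 0.10471976 = 160.74482 rad/s. Sum: 65.16 + 160.74482 = 225.90482 rad/s. Result: 225.90482 rad/s ≈ 225.9 rad/s (4 s.f.).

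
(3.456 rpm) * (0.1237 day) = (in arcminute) 1 rpm = 0.10471976 rad/s, so 3.456 rpm = 3.456 * 0.10471976 = 0.36191147 rad/s. 1 day = 86400 s, so 0.1237 day = 0.1237 * 86400 = 10687.68 s. Combine: 0.36191147 rad/s * 10687.68 s = 3867.994 rad. 1 arcminute = 0.00029088821 rad, so 3867.994 rad = 3867.994 / 0.00029088821 = 13297184 arcminute ≈ 1.33e+07 arcminute (4 s.f.). Final answer: 1.33e+07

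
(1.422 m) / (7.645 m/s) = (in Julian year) 5.894e-09. Check: 1.422 m is already in m. 7.645 m/s is already in m/s. Combine: 1.422 m / 7.645 m/s = 0.18600392 s. 1 Julian year = 31557600 s, so 0.18600392 s = 0.18600392 / 31557600 = 5.8941087e-09 Julian year ≈ 5.894e-09 Julian year (4 s.f.).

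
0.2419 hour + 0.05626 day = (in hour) 1 hour = 3600 s, so 0.2419 hour = 0.2419 * 3600 = 870.84 s. 1 day = 86400 s, so 0.05626 day = 0.05626 * 86400 = 4860.864 s. Sum: 870.84 + 4860.864 = 5731.704 s. 1 hour = 3600 s, so 5731.704 s = 5731.704 / 3600 = 1.59214 hour ≈ 1.592 hour (4 s.f.). Final answer: 1.592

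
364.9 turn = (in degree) 1.314e+05. Check: 1 turn = 6.2831853 rad, so 364.9 turn = 364.9 * 6.2831853 = 2292.7343 rad. 1 degree = 0.017453293 rad, so 2292.7343 rad = 2292.7343 / 0.017453293 = 131364 degree ≈ 1.314e+05 degree (4 s.f.).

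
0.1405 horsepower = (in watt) 104.8. Check: 1 horsepower = 745.69987 W, so 0.1405 horsepower = 0.1405 * 745.69987 = 104.77083 W. 104.77083 W = 104.77083 watt ≈ 104.8 watt (4 s.f.).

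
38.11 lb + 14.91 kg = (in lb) 70.98. Check: 1 lb = 0.45359237 kg, so 38.11 lb = 38.11 * 0.45359237 = 17.286405 kg. 14.91 kg is already in kg. Sum: 17.286405 + 14.91 = 32.196405 kg. 1 lb = 0.45359237 kg, so 32.196405 kg = 32.196405 / 0.45359237 = 70.980923 lb ≈ 70.98 lb (4 s.f.).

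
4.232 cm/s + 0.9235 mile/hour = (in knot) 0.8848. Check: 1 cm/s = 0.01 m/s, so 4.232 cm/s = 4.232 * 0.01 = 0.04232 m/s. 1 mile/hour = 0.44704 m/s, so 0.9235 mile/hour = 0.9235 * 0.44704 = 0.41284144 m/s. Sum: 0.04232 + 0.41284144 = 0.45516144 m/s. 1 knot = 0.51444444 m/s, so 0.45516144 m/s = 0.45516144 / 0.51444444 = 0.88476306 knot ≈ 0.8848 knot (4 s.f.).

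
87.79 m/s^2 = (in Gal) 1 Gal = 0.01 m/s^2, so 87.79 m/s^2 = 87.79 / 0.01 = 8779 Gal. Final answer: 8779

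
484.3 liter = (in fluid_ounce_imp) 1 liter = 0.001 m^3, so 484.3 liter = 484.3 * 0.001 = 0.4843 m^3. 1 fluid_ounce_imp = 2.8413063e-05 m^3, so 0.4843 m^3 = 0.4843 / 2.8413063e-05 = 17044.977 fluid_ounce_imp ≈ 1.704e+04 fluid_ounce_imp (4 s.f.). Final answer: 1.704e+04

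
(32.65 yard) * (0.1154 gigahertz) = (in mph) 1 yard = 0.9144 m, so 32.65 yard = 32.65 * 0.9144 = 29.85516 m. 1 gigahertz = 1e+09 Hz, so 0.1154 gigahertz = 0.1154 * 1e+09 = 1.154e+08 Hz. Combine: 29.85516 m * 1.154e+08 Hz = 3.4452855e+09 m/s. 1 mph = 0.44704 m/s, so 3.4452855e+09 m/s = 3.4452855e+09 / 0.44704 = 7.7068841e+09 mph ≈ 7.707e+09 mph (4 s.f.). Final answer: 7.707e+09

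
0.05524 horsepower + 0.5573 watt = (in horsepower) 1 horsepower = 745.69987 W, so 0.05524 horsepower = 0.05524 * 745.69987 = 41.192461 W. 0.5573 watt = 0.5573 W. Sum: 41.192461 + 0.5573 = 41.749761 W. 1 horsepower = 745.69987 W, so 41.749761 W = 41.749761 / 745.69987 = 0.055987352 horsepower ≈ 0.05599 horsepower (4 s.f.). Final answer: 0.05599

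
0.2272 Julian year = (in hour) 1992. Check: 1 Julian year = 31557600 s, so 0.2272 Julian year = 0.2272 * 31557600 = 7169886.7 s. 1 hour = 3600 s, so 7169886.7 s = 7169886.7 / 3600 = 1991.6352 hour ≈ 1992 hour (4 s.f.).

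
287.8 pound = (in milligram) 1.305e+08. Check: 1 pound = 0.45359237 kg, so 287.8 pound = 287.8 * 0.45359237 = 130.54388 kg. 1 milligram = 1e-06 kg, so 130.54388 kg = 130.54388 / 1e-06 = 1.3054388e+08 milligram ≈ 1.305e+08 milligram (4 s.f.).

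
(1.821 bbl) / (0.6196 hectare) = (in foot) 1 bbl = 0.15898729 m^3, so 1.821 bbl = 1.821 * 0.15898729 = 0.28951586 m^3. 1 hectare = 10000 m^2, so 0.6196 hectare = 0.6196 * 10000 = 6196 m^2. Combine: 0.28951586 m^3 / 6196 m^2 = 4.6726253e-05 m. 1 foot = 0.3048 m, so 4.6726253e-05 m = 4.6726253e-05 / 0.3048 = 0.00015330136 foot ≈ 0.0001533 foot (4 s.f.). Final answer: 0.0001533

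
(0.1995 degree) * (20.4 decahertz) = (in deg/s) 1 degree = 0.017453293 rad, so 0.1995 degree = 0.1995 * 0.017453293 = 0.0034819319 rad. 1 decahertz = 10 Hz, so 20.4 decahertz = 20.4 * 10 = 204 Hz. Combine: 0.0034819319 rad * 204 Hz = 0.7103141 rad/s. 1 deg/s = 0.017453293 rad/s, so 0.7103141 rad/s = 0.7103141 / 0.017453293 = 40.698 deg/s ≈ 40.7 deg/s (4 s.f.). Final answer: 40.7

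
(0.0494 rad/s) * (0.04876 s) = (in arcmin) 0.0494 rad/s is already in rad/s. 0.04876 s is already in s. Combine: 0.0494 rad/s * 0.04876 s = 0.002408744 rad. 1 arcmin = 0.00029088821 rad, so 0.002408744 rad = 0.002408744 / 0.00029088821 = 8.2806519 arcmin ≈ 8.281 arcmin (4 s.f.). Final answer: 8.281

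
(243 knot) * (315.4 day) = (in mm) 1 knot = 0.51444444 m/s, so 243 knot = 243 * 0.51444444 = 125.01 m/s. 1 day = 86400 s, so 315.4 day = 315.4 * 86400 = 27250560 s. Combine: 125.01 m/s * 27250560 s = 3.4065925e+09 m. 1 mm = 0.001 m, so 3.4065925e+09 m = 3.4065925e+09 / 0.001 = 3.4065925e+12 mm ≈ 3.407e+12 mm (4 s.f.). Final answer: 3.407e+12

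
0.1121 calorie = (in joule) 1 calorie = 4.184 J, so 0.1121 calorie = 0.1121 * 4.184 = 0.4690264 J. 0.4690264 J = 0.4690264 joule ≈ 0.469 joule (4 s.f.). Final answer: 0.469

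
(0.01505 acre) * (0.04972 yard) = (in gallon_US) 1 acre = 4046.8564 m^2, so 0.01505 acre = 0.01505 * 4046.8564 = 60.905189 m^2. 1 yard = 0.9144 m, so 0.04972 yard = 0.04972 * 0.9144 = 0.045463968 m. Combine: 60.905189 m^2 * 0.045463968 m = 2.7689916 m^3. 1 gallon_US = 0.0037854118 m^3, so 2.7689916 m^3 = 2.7689916 / 0.0037854118 = 731.49019 gallon_US ≈ 731.5 gallon_US (4 s.f.). Final answer: 731.5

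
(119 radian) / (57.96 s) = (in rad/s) 119 radian = 119 rad. 57.96 s is already in s. Combine: 119 rad / 57.96 s = 2.0531401 rad/s. Result: 2.0531401 rad/s ≈ 2.053 rad/s (4 s.f.). Final answer: 2.053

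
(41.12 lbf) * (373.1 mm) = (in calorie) 1 lbf = 4.4482216 N, so 41.12 lbf = 41.12 * 4.4482216 = 182.91087 N. 1 mm = 0.001 m, so 373.1 mm = 373.1 * 0.001 = 0.3731 m. Combine: 182.91087 N * 0.3731 m = 68.244047 J. 1 calorie = 4.184 J, so 68.244047 J = 68.244047 / 4.184 = 16.310719 calorie ≈ 16.31 calorie (4 s.f.). Final answer: 16.31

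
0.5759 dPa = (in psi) 1 dPa = 0.1 Pa, so 0.5759 dPa = 0.5759 * 0.1 = 0.05759 Pa. 1 psi = 6894.7573 Pa, so 0.05759 Pa = 0.05759 / 6894.7573 = 8.3527233e-06 psi ≈ 8.353e-06 psi (4 s.f.). Final answer: 8.353e-06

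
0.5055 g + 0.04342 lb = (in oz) 0.7126. Check: 1 g = 0.001 kg, so 0.5055 g = 0.5055 * 0.001 = 0.0005055 kg. 1 lb = 0.45359237 kg, so 0.04342 lb = 0.04342 * 0.45359237 = 0.019694981 kg. Sum: 0.0005055 + 0.019694981 = 0.020200481 kg. 1 oz = 0.028349523 kg, so 0.020200481 kg = 0.020200481 / 0.028349523 = 0.71255099 oz ≈ 0.7126 oz (4 s.f.).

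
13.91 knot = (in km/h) 1 knot = 0.51444444 m/s, so 13.91 knot = 13.91 * 0.51444444 = 7.1559222 m/s. 1 km/h = 0.27777778 m/s, so 7.1559222 m/s = 7.1559222 / 0.27777778 = 25.76132 km/h ≈ 25.76 km/h (4 s.f.). Final answer: 25.76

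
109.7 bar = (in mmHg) 8.228e+04. Check: 1 bar = 100000 Pa, so 109.7 bar = 109.7 * 100000 = 10970000 Pa. 1 mmHg = 133.32237 Pa, so 10970000 Pa = 10970000 / 133.32237 = 82281.767 mmHg ≈ 8.228e+04 mmHg (4 s.f.).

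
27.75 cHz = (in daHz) 0.02775. Check: 1 cHz = 0.01 Hz, so 27.75 cHz = 27.75 * 0.01 = 0.2775 Hz. 1 daHz = 10 Hz, so 0.2775 Hz = 0.2775 / 10 = 0.02775 daHz.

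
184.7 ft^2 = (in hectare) 0.001716. Check: 1 ft^2 = 0.09290304 m^2, so 184.7 ft^2 = 184.7 * 0.09290304 = 17.159191 m^2. 1 hectare = 10000 m^2, so 17.159191 m^2 = 17.159191 / 10000 = 0.0017159191 hectare ≈ 0.001716 hectare (4 s.f.).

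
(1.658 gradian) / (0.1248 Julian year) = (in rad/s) 1 gradian = 0.015707963 rad, so 1.658 gradian = 1.658 * 0.015707963 = 0.026043803 rad. 1 Julian year = 31557600 s, so 0.1248 Julian year = 0.1248 * 31557600 = 3938388.5 s. Combine: 0.026043803 rad / 3938388.5 s = 6.612807e-09 rad/s. Result: 6.612807e-09 rad/s ≈ 6.613e-09 rad/s (4 s.f.). Final answer: 6.613e-09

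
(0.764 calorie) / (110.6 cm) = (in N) 2.89. Check: 1 calorie = 4.184 J, so 0.764 calorie = 0.764 * 4.184 = 3.196576 J. 1 cm = 0.01 m, so 110.6 cm = 110.6 * 0.01 = 1.106 m. Combine: 3.196576 J / 1.106 m = 2.8902134 N. Result: 2.8902134 N ≈ 2.89 N (4 s.f.).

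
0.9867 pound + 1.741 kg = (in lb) 4.825. Check: 1 pound = 0.45359237 kg, so 0.9867 pound = 0.9867 * 0.45359237 = 0.44755959 kg. 1.741 kg is already in kg. Sum: 0.44755959 + 1.741 = 2.1885596 kg. 1 lb = 0.45359237 kg, so 2.1885596 kg = 2.1885596 / 0.45359237 = 4.824948 lb ≈ 4.825 lb (4 s.f.).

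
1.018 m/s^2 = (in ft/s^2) 3.34. Check: 1 ft/s^2 = 0.3048 m/s^2, so 1.018 m/s^2 = 1.018 / 0.3048 = 3.339895 ft/s^2 ≈ 3.34 ft/s^2 (4 s.f.).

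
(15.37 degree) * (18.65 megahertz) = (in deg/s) 1 degree = 0.017453293 rad, so 15.37 degree = 15.37 * 0.017453293 = 0.26825711 rad. 1 megahertz = 1000000 Hz, so 18.65 megahertz = 18.65 * 1000000 = 18650000 Hz. Combine: 0.26825711 rad * 18650000 Hz = 5002995 rad/s. 1 deg/s = 0.017453293 rad/s, so 5002995 rad/s = 5002995 / 0.017453293 = 2.866505e+08 deg/s ≈ 2.867e+08 deg/s (4 s.f.). Final answer: 2.867e+08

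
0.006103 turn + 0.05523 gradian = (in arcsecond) 1 turn = 6.2831853 rad, so 0.006103 turn = 0.006103 * 6.2831853 = 0.03834628 rad. 1 gradian = 0.015707963 rad, so 0.05523 gradian = 0.05523 * 0.015707963 = 0.00086755081 rad. Sum: 0.03834628 + 0.00086755081 = 0.039213831 rad. 1 arcsecond = 4.8481368e-06 rad, so 0.039213831 rad = 0.039213831 / 4.8481368e-06 = 8088.4332 arcsecond ≈ 8088 arcsecond (4 s.f.). Final answer: 8088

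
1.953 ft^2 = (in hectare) 1.814e-05. Check: 1 ft^2 = 0.09290304 m^2, so 1.953 ft^2 = 1.953 * 0.09290304 = 0.18143964 m^2. 1 hectare = 10000 m^2, so 0.18143964 m^2 = 0.18143964 / 10000 = 1.8143964e-05 hectare ≈ 1.814e-05 hectare (4 s.f.).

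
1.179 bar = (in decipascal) 1 bar = 100000 Pa, so 1.179 bar = 1.179 * 100000 = 117900 Pa. 1 decipascal = 0.1 Pa, so 117900 Pa = 117900 / 0.1 = 1179000 decipascal ≈ 1.179e+06 decipascal (4 s.f.). Final answer: 1.179e+06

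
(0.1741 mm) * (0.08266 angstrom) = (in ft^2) 1 mm = 0.001 m, so 0.1741 mm = 0.1741 * 0.001 = 0.0001741 m. 1 angstrom = 1e-10 m, so 0.08266 angstrom = 0.08266 * 1e-10 = 8.266e-12 m. Combine: 0.0001741 m * 8.266e-12 m = 1.4391106e-15 m^2. 1 ft^2 = 0.09290304 m^2, so 1.4391106e-15 m^2 = 1.4391106e-15 / 0.09290304 = 1.5490458e-14 ft^2 ≈ 1.549e-14 ft^2 (4 s.f.). Final answer: 1.549e-14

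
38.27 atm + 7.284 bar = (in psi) 1 atm = 101325 Pa, so 38.27 atm = 38.27 * 101325 = 3877707.8 Pa. 1 bar = 100000 Pa, so 7.284 bar = 7.284 * 100000 = 728400 Pa. Sum: 3877707.8 + 728400 = 4606107.8 Pa. 1 psi = 6894.7573 Pa, so 4606107.8 Pa = 4606107.8 / 6894.7573 = 668.05945 psi ≈ 668.1 psi (4 s.f.). Final answer: 668.1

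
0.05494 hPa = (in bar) 5.494e-05. Check: 1 hPa = 100 Pa, so 0.05494 hPa = 0.05494 * 100 = 5.494 Pa. 1 bar = 100000 Pa, so 5.494 Pa = 5.494 / 100000 = 5.494e-05 bar.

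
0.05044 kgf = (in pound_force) 0.1112. Check: 1 kgf = 9.80665 N, so 0.05044 kgf = 0.05044 * 9.80665 = 0.49464743 N. 1 pound_force = 4.4482216 N, so 0.49464743 N = 0.49464743 / 4.4482216 = 0.11120117 pound_force ≈ 0.1112 pound_force (4 s.f.).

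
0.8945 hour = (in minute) 1 hour = 3600 s, so 0.8945 hour = 0.8945 * 3600 = 3220.2 s. 1 minute = 60 s, so 3220.2 s = 3220.2 / 60 = 53.67 minute. Final answer: 53.67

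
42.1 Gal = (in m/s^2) 0.421. Check: 1 Gal = 0.01 m/s^2, so 42.1 Gal = 42.1 * 0.01 = 0.421 m/s^2. Result: 0.421 m/s^2.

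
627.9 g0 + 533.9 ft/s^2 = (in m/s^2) 1 g0 = 9.80665 m/s^2, so 627.9 g0 = 627.9 * 9.80665 = 6157.5955 m/s^2. 1 ft/s^2 = 0.3048 m/s^2, so 533.9 ft/s^2 = 533.9 * 0.3048 = 162.73272 m/s^2. Sum: 6157.5955 + 162.73272 = 6320.3283 m/s^2. Result: 6320.3283 m/s^2 ≈ 6320 m/s^2 (4 s.f.). Final answer: 6320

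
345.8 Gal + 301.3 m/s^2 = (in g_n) 31.08. Check: 1 Gal = 0.01 m/s^2, so 345.8 Gal = 345.8 * 0.01 = 3.458 m/s^2. 301.3 m/s^2 is already in m/s^2. Sum: 3.458 + 301.3 = 304.758 m/s^2. 1 g_n = 9.80665 m/s^2, so 304.758 m/s^2 = 304.758 / 9.80665 = 31.076667 g_n ≈ 31.08 g_n (4 s.f.).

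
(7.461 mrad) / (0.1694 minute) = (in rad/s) 1 mrad = 0.001 rad, so 7.461 mrad = 7.461 * 0.001 = 0.007461 rad. 1 minute = 60 s, so 0.1694 minute = 0.1694 * 60 = 10.164 s. Combine: 0.007461 rad / 10.164 s = 0.00073406139 rad/s. Result: 0.00073406139 rad/s ≈ 0.0007341 rad/s (4 s.f.). Final answer: 0.0007341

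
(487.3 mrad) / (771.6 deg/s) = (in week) 5.983e-08. Check: 1 mrad = 0.001 rad, so 487.3 mrad = 487.3 * 0.001 = 0.4873 rad. 1 deg/s = 0.017453293 rad/s, so 771.6 deg/s = 771.6 * 0.017453293 = 13.466961 rad/s. Combine: 0.4873 rad / 13.466961 rad/s = 0.036184854 s. 1 week = 604800 s, so 0.036184854 s = 0.036184854 / 604800 = 5.9829454e-08 week ≈ 5.983e-08 week (4 s.f.).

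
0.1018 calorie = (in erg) 1 calorie = 4.184 J, so 0.1018 calorie = 0.1018 * 4.184 = 0.4259312 J. 1 erg = 1e-07 J, so 0.4259312 J = 0.4259312 / 1e-07 = 4259312 erg ≈ 4.259e+06 erg (4 s.f.). Final answer: 4.259e+06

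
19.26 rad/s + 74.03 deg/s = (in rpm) 19.26 rad/s is already in rad/s. 1 deg/s = 0.017453293 rad/s, so 74.03 deg/s = 74.03 * 0.017453293 = 1.2920672 rad/s. Sum: 19.26 + 1.2920672 = 20.552067 rad/s. 1 rpm = 0.10471976 rad/s, so 20.552067 rad/s = 20.552067 / 0.10471976 = 196.25779 rpm ≈ 196.3 rpm (4 s.f.). Final answer: 196.3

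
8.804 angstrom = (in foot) 1 angstrom = 1e-10 m, so 8.804 angstrom = 8.804 * 1e-10 = 8.804e-10 m. 1 foot = 0.3048 m, so 8.804e-10 m = 8.804e-10 / 0.3048 = 2.8884514e-09 foot ≈ 2.888e-09 foot (4 s.f.). Final answer: 2.888e-09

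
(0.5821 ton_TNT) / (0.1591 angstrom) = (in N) 1 ton_TNT = 4.184e+09 J, so 0.5821 ton_TNT = 0.5821 * 4.184e+09 = 2.4355064e+09 J. 1 angstrom = 1e-10 m, so 0.1591 angstrom = 0.1591 * 1e-10 = 1.591e-11 m. Combine: 2.4355064e+09 J / 1.591e-11 m = 1.5308023e+20 N. Result: 1.5308023e+20 N ≈ 1.531e+20 N (4 s.f.). Final answer: 1.531e+20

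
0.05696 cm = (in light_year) 1 cm = 0.01 m, so 0.05696 cm = 0.05696 * 0.01 = 0.0005696 m. 1 light_year = 9.4607305e+15 m, so 0.0005696 m = 0.0005696 / 9.4607305e+15 = 6.0206768e-20 light_year ≈ 6.021e-20 light_year (4 s.f.). Final answer: 6.021e-20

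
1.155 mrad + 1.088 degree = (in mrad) 20.14. Check: 1 mrad = 0.001 rad, so 1.155 mrad = 1.155 * 0.001 = 0.001155 rad. 1 degree = 0.017453293 rad, so 1.088 degree = 1.088 * 0.017453293 = 0.018989182 rad. Sum: 0.001155 + 0.018989182 = 0.020144182 rad. 1 mrad = 0.001 rad, so 0.020144182 rad = 0.020144182 / 0.001 = 20.144182 mrad ≈ 20.14 mrad (4 s.f.).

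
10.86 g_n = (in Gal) 1.065e+04. Check: 1 g_n = 9.80665 m/s^2, so 10.86 g_n = 10.86 * 9.80665 = 106.50022 m/s^2. 1 Gal = 0.01 m/s^2, so 106.50022 m/s^2 = 106.50022 / 0.01 = 10650.022 Gal ≈ 1.065e+04 Gal (4 s.f.).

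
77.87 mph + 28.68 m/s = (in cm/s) 6349. Check: 1 mph = 0.44704 m/s, so 77.87 mph = 77.87 * 0.44704 = 34.811005 m/s. 28.68 m/s is already in m/s. Sum: 34.811005 + 28.68 = 63.491005 m/s. 1 cm/s = 0.01 m/s, so 63.491005 m/s = 63.491005 / 0.01 = 6349.1005 cm/s ≈ 6349 cm/s (4 s.f.).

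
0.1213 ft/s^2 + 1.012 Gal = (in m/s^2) 0.04709. Check: 1 ft/s^2 = 0.3048 m/s^2, so 0.1213 ft/s^2 = 0.1213 * 0.3048 = 0.03697224 m/s^2. 1 Gal = 0.01 m/s^2, so 1.012 Gal = 1.012 * 0.01 = 0.01012 m/s^2. Sum: 0.03697224 + 0.01012 = 0.04709224 m/s^2. Result: 0.04709224 m/s^2 ≈ 0.04709 m/s^2 (4 s.f.).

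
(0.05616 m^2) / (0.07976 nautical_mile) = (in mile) 0.05616 m^2 is already in m^2. 1 nautical_mile = 1852 m, so 0.07976 nautical_mile = 0.07976 * 1852 = 147.71552 m. Combine: 0.05616 m^2 / 147.71552 m = 0.00038019025 m. 1 mile = 1609.344 m, so 0.00038019025 m = 0.00038019025 / 1609.344 = 2.3623927e-07 mile ≈ 2.362e-07 mile (4 s.f.). Final answer: 2.362e-07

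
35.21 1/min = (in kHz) 1 1/min = 0.016666667 Hz, so 35.21 1/min = 35.21 * 0.016666667 = 0.58683333 Hz. 1 kHz = 1000 Hz, so 0.58683333 Hz = 0.58683333 / 1000 = 0.00058683333 kHz ≈ 0.0005868 kHz (4 s.f.). Final answer: 0.0005868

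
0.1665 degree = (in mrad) 1 degree = 0.017453293 rad, so 0.1665 degree = 0.1665 * 0.017453293 = 0.0029059732 rad. 1 mrad = 0.001 rad, so 0.0029059732 rad = 0.0029059732 / 0.001 = 2.9059732 mrad ≈ 2.906 mrad (4 s.f.). Final answer: 2.906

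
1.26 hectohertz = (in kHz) 1 hectohertz = 100 Hz, so 1.26 hectohertz = 1.26 * 100 = 126 Hz. 1 kHz = 1000 Hz, so 126 Hz = 126 / 1000 = 0.126 kHz. Final answer: 0.126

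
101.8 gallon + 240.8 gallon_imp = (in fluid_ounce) 5.005e+04. Check: 1 gallon = 0.0037854118 m^3, so 101.8 gallon = 101.8 * 0.0037854118 = 0.38535492 m^3. 1 gallon_imp = 0.00454609 m^3, so 240.8 gallon_imp = 240.8 * 0.00454609 = 1.0946985 m^3. Sum: 0.38535492 + 1.0946985 = 1.4800534 m^3. 1 fluid_ounce = 2.957353e-05 m^3, so 1.4800534 m^3 = 1.4800534 / 2.957353e-05 = 50046.559 fluid_ounce ≈ 5.005e+04 fluid_ounce (4 s.f.).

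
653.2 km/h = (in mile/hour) 1 km/h = 0.27777778 m/s, so 653.2 km/h = 653.2 * 0.27777778 = 181.44444 m/s. 1 mile/hour = 0.44704 m/s, so 181.44444 m/s = 181.44444 / 0.44704 = 405.87966 mile/hour ≈ 405.9 mile/hour (4 s.f.). Final answer: 405.9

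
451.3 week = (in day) 1 week = 604800 s, so 451.3 week = 451.3 * 604800 = 2.7294624e+08 s. 1 day = 86400 s, so 2.7294624e+08 s = 2.7294624e+08 / 86400 = 3159.1 day ≈ 3159 day (4 s.f.). Final answer: 3159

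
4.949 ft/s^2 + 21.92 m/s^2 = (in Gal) 1 ft/s^2 = 0.3048 m/s^2, so 4.949 ft/s^2 = 4.949 * 0.3048 = 1.5084552 m/s^2. 21.92 m/s^2 is already in m/s^2. Sum: 1.5084552 + 21.92 = 23.428455 m/s^2. 1 Gal = 0.01 m/s^2, so 23.428455 m/s^2 = 23.428455 / 0.01 = 2342.8455 Gal ≈ 2343 Gal (4 s.f.). Final answer: 2343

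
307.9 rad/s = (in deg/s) 1.764e+04. Check: 1 deg/s = 0.017453293 rad/s, so 307.9 rad/s = 307.9 / 0.017453293 = 17641.371 deg/s ≈ 1.764e+04 deg/s (4 s.f.).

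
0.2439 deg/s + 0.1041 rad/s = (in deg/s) 6.208. Check: 1 deg/s = 0.017453293 rad/s, so 0.2439 deg/s = 0.2439 * 0.017453293 = 0.004256858 rad/s. 0.1041 rad/s is already in rad/s. Sum: 0.004256858 + 0.1041 = 0.10835686 rad/s. 1 deg/s = 0.017453293 rad/s, so 0.10835686 rad/s = 0.10835686 / 0.017453293 = 6.2083906 deg/s ≈ 6.208 deg/s (4 s.f.).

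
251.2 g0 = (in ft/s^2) 1 g0 = 9.80665 m/s^2, so 251.2 g0 = 251.2 * 9.80665 = 2463.4305 m/s^2. 1 ft/s^2 = 0.3048 m/s^2, so 2463.4305 m/s^2 = 2463.4305 / 0.3048 = 8082.121 ft/s^2 ≈ 8082 ft/s^2 (4 s.f.). Final answer: 8082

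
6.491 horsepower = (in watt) 1 horsepower = 745.69987 W, so 6.491 horsepower = 6.491 * 745.69987 = 4840.3379 W. 4840.3379 W = 4840.3379 watt ≈ 4840 watt (4 s.f.). Final answer: 4840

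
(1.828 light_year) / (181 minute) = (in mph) 3.562e+12. Check: 1 light_year = 9.4607305e+15 m, so 1.828 light_year = 1.828 * 9.4607305e+15 = 1.7294215e+16 m. 1 minute = 60 s, so 181 minute = 181 * 60 = 10860 s. Combine: 1.7294215e+16 m / 10860 s = 1.5924692e+12 m/s. 1 mph = 0.44704 m/s, so 1.5924692e+12 m/s = 1.5924692e+12 / 0.44704 = 3.5622521e+12 mph ≈ 3.562e+12 mph (4 s.f.).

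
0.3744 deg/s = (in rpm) 0.0624. Check: 1 deg/s = 0.017453293 rad/s, so 0.3744 deg/s = 0.3744 * 0.017453293 = 0.0065345127 rad/s. 1 rpm = 0.10471976 rad/s, so 0.0065345127 rad/s = 0.0065345127 / 0.10471976 = 0.0624 rpm.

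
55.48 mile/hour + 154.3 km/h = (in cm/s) 1 mile/hour = 0.44704 m/s, so 55.48 mile/hour = 55.48 * 0.44704 = 24.801779 m/s. 1 km/h = 0.27777778 m/s, so 154.3 km/h = 154.3 * 0.27777778 = 42.861111 m/s. Sum: 24.801779 + 42.861111 = 67.66289 m/s. 1 cm/s = 0.01 m/s, so 67.66289 m/s = 67.66289 / 0.01 = 6766.289 cm/s ≈ 6766 cm/s (4 s.f.). Final answer: 6766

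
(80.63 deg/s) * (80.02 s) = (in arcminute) 3.871e+05. Check: 1 deg/s = 0.017453293 rad/s, so 80.63 deg/s = 80.63 * 0.017453293 = 1.407259 rad/s. 80.02 s is already in s. Combine: 1.407259 rad/s * 80.02 s = 112.60886 rad. 1 arcminute = 0.00029088821 rad, so 112.60886 rad = 112.60886 / 0.00029088821 = 387120.76 arcminute ≈ 3.871e+05 arcminute (4 s.f.).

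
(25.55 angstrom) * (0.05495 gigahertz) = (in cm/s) 1 angstrom = 1e-10 m, so 25.55 angstrom = 25.55 * 1e-10 = 2.555e-09 m. 1 gigahertz = 1e+09 Hz, so 0.05495 gigahertz = 0.05495 * 1e+09 = 54950000 Hz. Combine: 2.555e-09 m * 54950000 Hz = 0.14039725 m/s. 1 cm/s = 0.01 m/s, so 0.14039725 m/s = 0.14039725 / 0.01 = 14.039725 cm/s ≈ 14.04 cm/s (4 s.f.). Final answer: 14.04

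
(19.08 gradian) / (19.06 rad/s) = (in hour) 1 gradian = 0.015707963 rad, so 19.08 gradian = 19.08 * 0.015707963 = 0.29970794 rad. 19.06 rad/s is already in rad/s. Combine: 0.29970794 rad / 19.06 rad/s = 0.015724446 s. 1 hour = 3600 s, so 0.015724446 s = 0.015724446 / 3600 = 4.3679016e-06 hour ≈ 4.368e-06 hour (4 s.f.). Final answer: 4.368e-06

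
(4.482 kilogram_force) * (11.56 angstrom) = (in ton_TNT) 1.214e-17. Check: 1 kilogram_force = 9.80665 N, so 4.482 kilogram_force = 4.482 * 9.80665 = 43.953405 N. 1 angstrom = 1e-10 m, so 11.56 angstrom = 11.56 * 1e-10 = 1.156e-09 m. Combine: 43.953405 N * 1.156e-09 m = 5.0810137e-08 J. 1 ton_TNT = 4.184e+09 J, so 5.0810137e-08 J = 5.0810137e-08 / 4.184e+09 = 1.2143914e-17 ton_TNT ≈ 1.214e-17 ton_TNT (4 s.f.).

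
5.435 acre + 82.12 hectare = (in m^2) 1 acre = 4046.8564 m^2, so 5.435 acre = 5.435 * 4046.8564 = 21994.665 m^2. 1 hectare = 10000 m^2, so 82.12 hectare = 82.12 * 10000 = 821200 m^2. Sum: 21994.665 + 821200 = 843194.66 m^2. Result: 843194.66 m^2 ≈ 8.432e+05 m^2 (4 s.f.). Final answer: 8.432e+05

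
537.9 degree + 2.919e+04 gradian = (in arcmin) 1 degree = 0.017453293 rad, so 537.9 degree = 537.9 * 0.017453293 = 9.388126 rad. 1 gradian = 0.015707963 rad, so 2.919e+04 gradian = 2.919e+04 * 0.015707963 = 458.51545 rad. Sum: 9.388126 + 458.51545 = 467.90357 rad. 1 arcmin = 0.00029088821 rad, so 467.90357 rad = 467.90357 / 0.00029088821 = 1608534 arcmin ≈ 1.609e+06 arcmin (4 s.f.). Final answer: 1.609e+06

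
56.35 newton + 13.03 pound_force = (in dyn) 56.35 newton = 56.35 N. 1 pound_force = 4.4482216 N, so 13.03 pound_force = 13.03 * 4.4482216 = 57.960328 N. Sum: 56.35 + 57.960328 = 114.31033 N. 1 dyn = 1e-05 N, so 114.31033 N = 114.31033 / 1e-05 = 11431033 dyn ≈ 1.143e+07 dyn (4 s.f.). Final answer: 1.143e+07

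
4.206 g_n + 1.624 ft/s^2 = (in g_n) 4.256. Check: 1 g_n = 9.80665 m/s^2, so 4.206 g_n = 4.206 * 9.80665 = 41.24677 m/s^2. 1 ft/s^2 = 0.3048 m/s^2, so 1.624 ft/s^2 = 1.624 * 0.3048 = 0.4949952 m/s^2. Sum: 41.24677 + 0.4949952 = 41.741765 m/s^2. 1 g_n = 9.80665 m/s^2, so 41.741765 m/s^2 = 41.741765 / 9.80665 = 4.2564755 g_n ≈ 4.256 g_n (4 s.f.).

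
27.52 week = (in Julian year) 0.5274. Check: 1 week = 604800 s, so 27.52 week = 27.52 * 604800 = 16644096 s. 1 Julian year = 31557600 s, so 16644096 s = 16644096 / 31557600 = 0.52741958 Julian year ≈ 0.5274 Julian year (4 s.f.).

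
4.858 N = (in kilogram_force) 0.4954. Check: 1 kilogram_force = 9.80665 N, so 4.858 N = 4.858 / 9.80665 = 0.49537814 kilogram_force ≈ 0.4954 kilogram_force (4 s.f.).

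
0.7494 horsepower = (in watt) 1 horsepower = 745.69987 W, so 0.7494 horsepower = 0.7494 * 745.69987 = 558.82748 W. 558.82748 W = 558.82748 watt ≈ 558.8 watt (4 s.f.). Final answer: 558.8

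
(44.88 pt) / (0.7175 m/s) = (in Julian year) 1 pt = 0.00035277778 m, so 44.88 pt = 44.88 * 0.00035277778 = 0.015832667 m. 0.7175 m/s is already in m/s. Combine: 0.015832667 m / 0.7175 m/s = 0.022066434 s. 1 Julian year = 31557600 s, so 0.022066434 s = 0.022066434 / 31557600 = 6.9924311e-10 Julian year ≈ 6.992e-10 Julian year (4 s.f.). Final answer: 6.992e-10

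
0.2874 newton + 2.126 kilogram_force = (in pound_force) 4.752. Check: 0.2874 newton = 0.2874 N. 1 kilogram_force = 9.80665 N, so 2.126 kilogram_force = 2.126 * 9.80665 = 20.848938 N. Sum: 0.2874 + 20.848938 = 21.136338 N. 1 pound_force = 4.4482216 N, so 21.136338 N = 21.136338 / 4.4482216 = 4.7516378 pound_force ≈ 4.752 pound_force (4 s.f.).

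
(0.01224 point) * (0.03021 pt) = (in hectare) 1 point = 0.00035277778 m, so 0.01224 point = 0.01224 * 0.00035277778 = 4.318e-06 m. 1 pt = 0.00035277778 m, so 0.03021 pt = 0.03021 * 0.00035277778 = 1.0657417e-05 m. Combine: 4.318e-06 m * 1.0657417e-05 m = 4.6018725e-11 m^2. 1 hectare = 10000 m^2, so 4.6018725e-11 m^2 = 4.6018725e-11 / 10000 = 4.6018725e-15 hectare ≈ 4.602e-15 hectare (4 s.f.). Final answer: 4.602e-15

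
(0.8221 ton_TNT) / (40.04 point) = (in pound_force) 5.474e+10. Check: 1 ton_TNT = 4.184e+09 J, so 0.8221 ton_TNT = 0.8221 * 4.184e+09 = 3.4396664e+09 J. 1 point = 0.00035277778 m, so 40.04 point = 40.04 * 0.00035277778 = 0.014125222 m. Combine: 3.4396664e+09 J / 0.014125222 m = 2.4351237e+11 N. 1 pound_force = 4.4482216 N, so 2.4351237e+11 N = 2.4351237e+11 / 4.4482216 = 5.4743759e+10 pound_force ≈ 5.474e+10 pound_force (4 s.f.).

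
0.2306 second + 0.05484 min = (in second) 0.2306 second = 0.2306 s. 1 min = 60 s, so 0.05484 min = 0.05484 * 60 = 3.2904 s. Sum: 0.2306 + 3.2904 = 3.521 s. 3.521 s = 3.521 second. Final answer: 3.521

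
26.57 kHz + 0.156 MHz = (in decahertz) 1.826e+04. Check: 1 kHz = 1000 Hz, so 26.57 kHz = 26.57 * 1000 = 26570 Hz. 1 MHz = 1000000 Hz, so 0.156 MHz = 0.156 * 1000000 = 156000 Hz. Sum: 26570 + 156000 = 182570 Hz. 1 decahertz = 10 Hz, so 182570 Hz = 182570 / 10 = 18257 decahertz ≈ 1.826e+04 decahertz (4 s.f.).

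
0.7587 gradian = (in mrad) 1 gradian = 0.015707963 rad, so 0.7587 gradian = 0.7587 * 0.015707963 = 0.011917632 rad. 1 mrad = 0.001 rad, so 0.011917632 rad = 0.011917632 / 0.001 = 11.917632 mrad ≈ 11.92 mrad (4 s.f.). Final answer: 11.92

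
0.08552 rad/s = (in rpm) 0.8167. Check: 1 rpm = 0.10471976 rad/s, so 0.08552 rad/s = 0.08552 / 0.10471976 = 0.81665584 rpm ≈ 0.8167 rpm (4 s.f.).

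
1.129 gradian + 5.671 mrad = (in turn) 0.003725. Check: 1 gradian = 0.015707963 rad, so 1.129 gradian = 1.129 * 0.015707963 = 0.017734291 rad. 1 mrad = 0.001 rad, so 5.671 mrad = 5.671 * 0.001 = 0.005671 rad. Sum: 0.017734291 + 0.005671 = 0.023405291 rad. 1 turn = 6.2831853 rad, so 0.023405291 rad = 0.023405291 / 6.2831853 = 0.0037250677 turn ≈ 0.003725 turn (4 s.f.).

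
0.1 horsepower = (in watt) 1 horsepower = 745.69987 W, so 0.1 horsepower = 0.1 * 745.69987 = 74.569987 W. 74.569987 W = 74.569987 watt ≈ 74.57 watt (4 s.f.). Final answer: 74.57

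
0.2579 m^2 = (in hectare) 2.579e-05. Check: 1 hectare = 10000 m^2, so 0.2579 m^2 = 0.2579 / 10000 = 2.579e-05 hectare.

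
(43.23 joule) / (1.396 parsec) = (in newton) 1.004e-15. Check: 43.23 joule = 43.23 J. 1 parsec = 3.0856776e+16 m, so 1.396 parsec = 1.396 * 3.0856776e+16 = 4.3076059e+16 m. Combine: 43.23 J / 4.3076059e+16 m = 1.0035737e-15 N. 1.0035737e-15 N = 1.0035737e-15 newton ≈ 1.004e-15 newton (4 s.f.).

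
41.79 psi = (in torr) 2161. Check: 1 psi = 6894.7573 Pa, so 41.79 psi = 41.79 * 6894.7573 = 288131.91 Pa. 1 torr = 133.32237 Pa, so 288131.91 Pa = 288131.91 / 133.32237 = 2161.167 torr ≈ 2161 torr (4 s.f.).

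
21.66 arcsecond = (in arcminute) 0.361. Check: 1 arcsecond = 4.8481368e-06 rad, so 21.66 arcsecond = 21.66 * 4.8481368e-06 = 0.00010501064 rad. 1 arcminute = 0.00029088821 rad, so 0.00010501064 rad = 0.00010501064 / 0.00029088821 = 0.361 arcminute.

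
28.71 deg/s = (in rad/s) 0.5011. Check: 1 deg/s = 0.017453293 rad/s, so 28.71 deg/s = 28.71 * 0.017453293 = 0.50108403 rad/s. Result: 0.50108403 rad/s ≈ 0.5011 rad/s (4 s.f.).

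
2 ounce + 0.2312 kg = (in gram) 287.9. Check: 1 ounce = 0.028349523 kg, so 2 ounce = 2 * 0.028349523 = 0.056699046 kg. 0.2312 kg is already in kg. Sum: 0.056699046 + 0.2312 = 0.28789905 kg. 1 gram = 0.001 kg, so 0.28789905 kg = 0.28789905 / 0.001 = 287.89905 gram ≈ 287.9 gram (4 s.f.).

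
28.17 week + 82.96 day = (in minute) 1 week = 604800 s, so 28.17 week = 28.17 * 604800 = 17037216 s. 1 day = 86400 s, so 82.96 day = 82.96 * 86400 = 7167744 s. Sum: 17037216 + 7167744 = 24204960 s. 1 minute = 60 s, so 24204960 s = 24204960 / 60 = 403416 minute ≈ 4.034e+05 minute (4 s.f.). Final answer: 4.034e+05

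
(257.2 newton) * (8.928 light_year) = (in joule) 257.2 newton = 257.2 N. 1 light_year = 9.4607305e+15 m, so 8.928 light_year = 8.928 * 9.4607305e+15 = 8.4465402e+16 m. Combine: 257.2 N * 8.4465402e+16 m = 2.1724501e+19 J. 2.1724501e+19 J = 2.1724501e+19 joule ≈ 2.172e+19 joule (4 s.f.). Final answer: 2.172e+19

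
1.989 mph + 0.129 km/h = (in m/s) 0.925. Check: 1 mph = 0.44704 m/s, so 1.989 mph = 1.989 * 0.44704 = 0.88916256 m/s. 1 km/h = 0.27777778 m/s, so 0.129 km/h = 0.129 * 0.27777778 = 0.035833333 m/s. Sum: 0.88916256 + 0.035833333 = 0.92499589 m/s. Result: 0.92499589 m/s ≈ 0.925 m/s (4 s.f.).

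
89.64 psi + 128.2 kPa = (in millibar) 7462. Check: 1 psi = 6894.7573 Pa, so 89.64 psi = 89.64 * 6894.7573 = 618046.04 Pa. 1 kPa = 1000 Pa, so 128.2 kPa = 128.2 * 1000 = 128200 Pa. Sum: 618046.04 + 128200 = 746246.04 Pa. 1 millibar = 100 Pa, so 746246.04 Pa = 746246.04 / 100 = 7462.4604 millibar ≈ 7462 millibar (4 s.f.).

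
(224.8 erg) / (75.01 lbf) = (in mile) 1 erg = 1e-07 J, so 224.8 erg = 224.8 * 1e-07 = 2.248e-05 J. 1 lbf = 4.4482216 N, so 75.01 lbf = 75.01 * 4.4482216 = 333.6611 N. Combine: 2.248e-05 J / 333.6611 N = 6.7373751e-08 m. 1 mile = 1609.344 m, so 6.7373751e-08 m = 6.7373751e-08 / 1609.344 = 4.1864108e-11 mile ≈ 4.186e-11 mile (4 s.f.). Final answer: 4.186e-11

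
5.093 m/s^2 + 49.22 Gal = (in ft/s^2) 18.32. Check: 5.093 m/s^2 is already in m/s^2. 1 Gal = 0.01 m/s^2, so 49.22 Gal = 49.22 * 0.01 = 0.4922 m/s^2. Sum: 5.093 + 0.4922 = 5.5852 m/s^2. 1 ft/s^2 = 0.3048 m/s^2, so 5.5852 m/s^2 = 5.5852 / 0.3048 = 18.324147 ft/s^2 ≈ 18.32 ft/s^2 (4 s.f.).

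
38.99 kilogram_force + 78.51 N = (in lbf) 103.6. Check: 1 kilogram_force = 9.80665 N, so 38.99 kilogram_force = 38.99 * 9.80665 = 382.36128 N. 78.51 N is already in N. Sum: 382.36128 + 78.51 = 460.87128 N. 1 lbf = 4.4482216 N, so 460.87128 N = 460.87128 / 4.4482216 = 103.60799 lbf ≈ 103.6 lbf (4 s.f.).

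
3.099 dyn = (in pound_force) 1 dyn = 1e-05 N, so 3.099 dyn = 3.099 * 1e-05 = 3.099e-05 N. 1 pound_force = 4.4482216 N, so 3.099e-05 N = 3.099e-05 / 4.4482216 = 6.9668291e-06 pound_force ≈ 6.967e-06 pound_force (4 s.f.). Final answer: 6.967e-06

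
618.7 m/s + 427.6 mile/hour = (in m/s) 618.7 m/s is already in m/s. 1 mile/hour = 0.44704 m/s, so 427.6 mile/hour = 427.6 * 0.44704 = 191.1543 m/s. Sum: 618.7 + 191.1543 = 809.8543 m/s. Result: 809.8543 m/s ≈ 809.9 m/s (4 s.f.). Final answer: 809.9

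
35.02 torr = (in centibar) 1 torr = 133.32237 Pa, so 35.02 torr = 35.02 * 133.32237 = 4668.9493 Pa. 1 centibar = 1000 Pa, so 4668.9493 Pa = 4668.9493 / 1000 = 4.6689493 centibar ≈ 4.669 centibar (4 s.f.). Final answer: 4.669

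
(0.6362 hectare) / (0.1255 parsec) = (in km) 1.643e-15. Check: 1 hectare = 10000 m^2, so 0.6362 hectare = 0.6362 * 10000 = 6362 m^2. 1 parsec = 3.0856776e+16 m, so 0.1255 parsec = 0.1255 * 3.0856776e+16 = 3.8725254e+15 m. Combine: 6362 m^2 / 3.8725254e+15 m = 1.6428556e-12 m. 1 km = 1000 m, so 1.6428556e-12 m = 1.6428556e-12 / 1000 = 1.6428556e-15 km ≈ 1.643e-15 km (4 s.f.).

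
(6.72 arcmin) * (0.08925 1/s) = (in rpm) 1 arcmin = 0.00029088821 rad, so 6.72 arcmin = 6.72 * 0.00029088821 = 0.0019547688 rad. 0.08925 1/s = 0.08925 Hz. Combine: 0.0019547688 rad * 0.08925 Hz = 0.00017446311 rad/s. 1 rpm = 0.10471976 rad/s, so 0.00017446311 rad/s = 0.00017446311 / 0.10471976 = 0.001666 rpm. Final answer: 0.001666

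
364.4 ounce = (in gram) 1.033e+04. Check: 1 ounce = 0.028349523 kg, so 364.4 ounce = 364.4 * 0.028349523 = 10.330566 kg. 1 gram = 0.001 kg, so 10.330566 kg = 10.330566 / 0.001 = 10330.566 gram ≈ 1.033e+04 gram (4 s.f.).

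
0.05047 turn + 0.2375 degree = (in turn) 0.05113. Check: 1 turn = 6.2831853 rad, so 0.05047 turn = 0.05047 * 6.2831853 = 0.31711236 rad. 1 degree = 0.017453293 rad, so 0.2375 degree = 0.2375 * 0.017453293 = 0.004145157 rad. Sum: 0.31711236 + 0.004145157 = 0.32125752 rad. 1 turn = 6.2831853 rad, so 0.32125752 rad = 0.32125752 / 6.2831853 = 0.051129722 turn ≈ 0.05113 turn (4 s.f.).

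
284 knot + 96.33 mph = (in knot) 1 knot = 0.51444444 m/s, so 284 knot = 284 * 0.51444444 = 146.10222 m/s. 1 mph = 0.44704 m/s, so 96.33 mph = 96.33 * 0.44704 = 43.063363 m/s. Sum: 146.10222 + 43.063363 = 189.16559 m/s. 1 knot = 0.51444444 m/s, so 189.16559 m/s = 189.16559 / 0.51444444 = 367.70848 knot ≈ 367.7 knot (4 s.f.). Final answer: 367.7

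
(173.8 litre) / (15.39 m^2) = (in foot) 0.03705. Check: 1 litre = 0.001 m^3, so 173.8 litre = 173.8 * 0.001 = 0.1738 m^3. 15.39 m^2 is already in m^2. Combine: 0.1738 m^3 / 15.39 m^2 = 0.011293047 m. 1 foot = 0.3048 m, so 0.011293047 m = 0.011293047 / 0.3048 = 0.037050681 foot ≈ 0.03705 foot (4 s.f.).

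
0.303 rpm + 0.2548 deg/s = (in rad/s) 0.03618. Check: 1 rpm = 0.10471976 rad/s, so 0.303 rpm = 0.303 * 0.10471976 = 0.031730086 rad/s. 1 deg/s = 0.017453293 rad/s, so 0.2548 deg/s = 0.2548 * 0.017453293 = 0.0044470989 rad/s. Sum: 0.031730086 + 0.0044470989 = 0.036177185 rad/s. Result: 0.036177185 rad/s ≈ 0.03618 rad/s (4 s.f.).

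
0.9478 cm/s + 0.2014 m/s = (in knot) 0.4099. Check: 1 cm/s = 0.01 m/s, so 0.9478 cm/s = 0.9478 * 0.01 = 0.009478 m/s. 0.2014 m/s is already in m/s. Sum: 0.009478 + 0.2014 = 0.210878 m/s. 1 knot = 0.51444444 m/s, so 0.210878 m/s = 0.210878 / 0.51444444 = 0.40991404 knot ≈ 0.4099 knot (4 s.f.).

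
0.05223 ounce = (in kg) 0.001481. Check: 1 ounce = 0.028349523 kg, so 0.05223 ounce = 0.05223 * 0.028349523 = 0.0014806956 kg. Result: 0.0014806956 kg ≈ 0.001481 kg (4 s.f.).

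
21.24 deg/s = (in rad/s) 1 deg/s = 0.017453293 rad/s, so 21.24 deg/s = 21.24 * 0.017453293 = 0.37070793 rad/s. Result: 0.37070793 rad/s ≈ 0.3707 rad/s (4 s.f.). Final answer: 0.3707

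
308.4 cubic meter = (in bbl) 1940. Check: 308.4 cubic meter = 308.4 m^3. 1 bbl = 0.15898729 m^3, so 308.4 m^3 = 308.4 / 0.15898729 = 1939.7776 bbl ≈ 1940 bbl (4 s.f.).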